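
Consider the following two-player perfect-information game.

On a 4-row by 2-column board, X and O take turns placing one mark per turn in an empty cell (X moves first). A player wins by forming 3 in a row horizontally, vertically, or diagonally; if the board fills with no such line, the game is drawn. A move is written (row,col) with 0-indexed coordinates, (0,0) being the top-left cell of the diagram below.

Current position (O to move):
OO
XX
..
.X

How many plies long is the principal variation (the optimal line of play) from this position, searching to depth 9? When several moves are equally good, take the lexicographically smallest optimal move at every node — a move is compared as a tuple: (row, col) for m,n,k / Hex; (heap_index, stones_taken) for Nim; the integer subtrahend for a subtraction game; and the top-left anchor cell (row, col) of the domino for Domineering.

p1 O@[OO/XX/../.X]: (2,0)[OO/XX/O./.X]-1 (2,1)[OO/XX/.O/.X]+0* (3,0)[OO/XX/../OX]-1
p2 X@[OO/XX/.O/.X]: (2,0)[OO/XX/XO/.X]+0* (3,0)[OO/XX/.O/XX]+0
p3 O@[OO/XX/XO/.X]: (3,0)[OO/XX/XO/OX]+0*
p4 X@[OO/XX/XO/OX] terminal +0; root [OO/XX/../.X] d9

PV length from [OO/XX/../.X]: 3 plies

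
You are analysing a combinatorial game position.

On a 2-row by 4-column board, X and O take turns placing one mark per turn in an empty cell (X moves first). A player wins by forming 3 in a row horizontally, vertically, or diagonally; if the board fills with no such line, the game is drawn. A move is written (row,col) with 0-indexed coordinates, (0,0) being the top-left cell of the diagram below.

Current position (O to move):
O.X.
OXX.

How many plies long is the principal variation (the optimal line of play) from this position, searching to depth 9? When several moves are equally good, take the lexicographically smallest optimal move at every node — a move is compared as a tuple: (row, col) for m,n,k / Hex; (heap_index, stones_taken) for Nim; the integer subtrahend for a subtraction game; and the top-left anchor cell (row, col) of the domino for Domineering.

PV length from [O.X./OXX.]: 3 plies

ply 1, O at O.X./OXX. | (0,1)=-1→OOX./OXX.; (0,3)=-1→O.XO/OXX.; (1,3)=+0→O.X./OXXO*
ply 2, X at O.X./OXXO | (0,1)=+0→OXX./OXXO*; (0,3)=+0→O.XX/OXXO
ply 3, O at OXX./OXXO | (0,3)=+0→OXXO/OXXO*
ply 4: OXXO/OXXO is terminal +0 (X); from O.X./OXX. depth 9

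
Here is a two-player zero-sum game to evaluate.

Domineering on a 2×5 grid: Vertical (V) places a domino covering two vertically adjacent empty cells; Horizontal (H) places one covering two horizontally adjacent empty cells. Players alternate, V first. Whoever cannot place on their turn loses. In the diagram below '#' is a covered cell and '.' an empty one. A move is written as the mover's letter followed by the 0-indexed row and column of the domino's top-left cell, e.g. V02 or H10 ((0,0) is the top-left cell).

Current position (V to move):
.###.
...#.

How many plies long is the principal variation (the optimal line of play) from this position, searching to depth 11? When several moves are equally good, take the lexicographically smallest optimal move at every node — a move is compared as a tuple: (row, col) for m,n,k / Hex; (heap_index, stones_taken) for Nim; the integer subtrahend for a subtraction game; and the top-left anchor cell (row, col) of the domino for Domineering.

p1 V@[.###./...#.]: V00[####./#..#.]+1* V04[.####/...##]-1
p2 H@[####./#..#.]: H11[####./####.]-1*
p3 V@[####./####.]: V04[#####/#####]+1*
p4 H@[#####/#####] terminal -1; root [.###./...#.] d11

PV length from [.###./...#.]: 3 plies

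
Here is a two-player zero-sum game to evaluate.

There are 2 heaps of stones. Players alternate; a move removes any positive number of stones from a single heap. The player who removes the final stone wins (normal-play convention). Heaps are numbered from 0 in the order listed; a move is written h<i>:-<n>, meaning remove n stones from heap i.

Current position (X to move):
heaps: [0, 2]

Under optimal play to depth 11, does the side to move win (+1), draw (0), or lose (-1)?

value((0,2), X) = +1

[(0,2)] X move#1: h1:-1:-1/(0,1), h1:-2:+1/(0,0)*
[(0,0)] end (terminal -1, O#2); searched (0,2) to 11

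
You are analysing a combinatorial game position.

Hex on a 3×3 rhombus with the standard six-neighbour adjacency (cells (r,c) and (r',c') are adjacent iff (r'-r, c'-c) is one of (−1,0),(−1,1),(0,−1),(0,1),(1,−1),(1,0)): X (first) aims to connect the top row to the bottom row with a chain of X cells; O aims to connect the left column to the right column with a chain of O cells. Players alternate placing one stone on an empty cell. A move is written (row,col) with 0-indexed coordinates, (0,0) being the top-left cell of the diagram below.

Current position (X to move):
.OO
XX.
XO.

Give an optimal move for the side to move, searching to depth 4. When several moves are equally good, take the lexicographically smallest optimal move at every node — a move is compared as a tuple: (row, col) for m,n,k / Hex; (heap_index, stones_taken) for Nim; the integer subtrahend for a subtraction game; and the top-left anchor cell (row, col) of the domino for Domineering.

X's best at [.OO/XX./XO.]: (0,0)

p1 X@[.OO/XX./XO.]: (0,0)[XOO/XX./XO.]+1* (1,2)[.OO/XXX/XO.]-1 (2,2)[.OO/XX./XOX]-1
p2 O@[XOO/XX./XO.] terminal -1; root [.OO/XX./XO.] d4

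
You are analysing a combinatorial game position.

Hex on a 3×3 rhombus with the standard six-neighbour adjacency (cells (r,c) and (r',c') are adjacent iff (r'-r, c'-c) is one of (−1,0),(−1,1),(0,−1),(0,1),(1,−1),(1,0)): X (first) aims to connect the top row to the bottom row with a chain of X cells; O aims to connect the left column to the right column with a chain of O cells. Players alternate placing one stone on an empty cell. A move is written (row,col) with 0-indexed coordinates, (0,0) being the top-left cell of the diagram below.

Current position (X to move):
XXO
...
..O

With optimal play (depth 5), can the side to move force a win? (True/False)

ply 1, X at XXO/.../..O | (1,0)=-1→XXO/X../..O; (1,1)=+1→XXO/.X./..O*; (1,2)=-1→XXO/..X/..O; (2,0)=+1→XXO/.../X.O; (2,1)=-1→XXO/.../.XO
ply 2, O at XXO/.X./..O | (1,0)=-1→XXO/OX./..O*; (1,2)=-1→XXO/.XO/..O; (2,0)=-1→XXO/.X./O.O; (2,1)=-1→XXO/.X./.OO
ply 3, X at XXO/OX./..O | (1,2)=+1→XXO/OXX/..O*; (2,0)=+1→XXO/OX./X.O; (2,1)=+1→XXO/OX./.XO
ply 4, O at XXO/OXX/..O | (2,0)=-1→XXO/OXX/O.O*; (2,1)=-1→XXO/OXX/.OO
ply 5, X at XXO/OXX/O.O | (2,1)=+1→XXO/OXX/OXO*
ply 6: XXO/OXX/OXO is terminal -1 (O); from XXO/.../..O depth 5

X winning at [XXO/.../..O]: True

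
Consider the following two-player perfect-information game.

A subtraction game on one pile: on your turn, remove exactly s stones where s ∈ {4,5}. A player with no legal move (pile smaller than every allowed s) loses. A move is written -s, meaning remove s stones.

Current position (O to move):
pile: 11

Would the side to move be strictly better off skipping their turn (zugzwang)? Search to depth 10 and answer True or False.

ply 1, O at 11 | -4=-1→7*; -5=-1→6
ply 2, X at 7 | -4=+1→3*; -5=+1→2
ply 3: 3 is terminal -1 (O); from 11 depth 10
if O skipped the turn, X would face:
~ ply 1, X at 11 | -4=-1→7*; -5=-1→6
~ ply 2, O at 7 | -4=+1→3*; -5=+1→2
~ ply 3: 3 is terminal -1 (X); from 11 depth 10
compare (O): move=-1 vs pass=+1

zugzwang(11, O) = True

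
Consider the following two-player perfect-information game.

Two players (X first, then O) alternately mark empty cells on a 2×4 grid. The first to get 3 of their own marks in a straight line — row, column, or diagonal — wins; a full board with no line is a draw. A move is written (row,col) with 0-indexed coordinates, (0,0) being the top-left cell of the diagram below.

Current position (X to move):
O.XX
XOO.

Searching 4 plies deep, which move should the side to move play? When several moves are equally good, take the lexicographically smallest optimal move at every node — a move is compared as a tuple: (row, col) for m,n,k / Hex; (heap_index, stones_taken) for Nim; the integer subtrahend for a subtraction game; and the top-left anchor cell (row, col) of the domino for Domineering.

X's best at [O.XX/XOO.]: (0,1)

[O.XX/XOO.] X move#1: (0,1):+1/OXXX/XOO.*, (1,3):+0/O.XX/XOOX
[OXXX/XOO.] end (terminal -1, O#2); searched O.XX/XOO. to 4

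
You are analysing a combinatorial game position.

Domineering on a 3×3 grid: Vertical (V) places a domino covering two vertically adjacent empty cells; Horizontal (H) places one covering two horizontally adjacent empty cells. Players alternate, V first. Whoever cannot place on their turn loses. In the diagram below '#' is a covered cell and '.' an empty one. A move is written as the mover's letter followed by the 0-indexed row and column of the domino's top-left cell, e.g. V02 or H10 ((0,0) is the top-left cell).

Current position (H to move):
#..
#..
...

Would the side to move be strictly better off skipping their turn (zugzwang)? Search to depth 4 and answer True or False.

zugzwang(#../#../..., H) = False

[#../#../...] H move#1: H01:-1/###/#../..., H11:+1/#../###/...*, H20:-1/#../#../##., H21:-1/#../#../.##
[#../###/...] end (terminal -1, V#2); searched #../#../... to 4
pass branch (V moves first from the same position):
  | [#../#../...] V move#1: V01:+1/##./##./...*, V02:+1/#.#/#.#/..., V11:+1/#../##./.#., V12:+1/#../#.#/..#
  | [##./##./...] H move#2: H20:-1/##./##./##.*, H21:-1/##./##./.##
  | [##./##./##.] V move#3: V02:+1/###/###/##.*, V12:+1/##./###/###
  | [###/###/##.] end (terminal -1, H#4); searched #../#../... to 4
H moving scores +1; H passing scores -1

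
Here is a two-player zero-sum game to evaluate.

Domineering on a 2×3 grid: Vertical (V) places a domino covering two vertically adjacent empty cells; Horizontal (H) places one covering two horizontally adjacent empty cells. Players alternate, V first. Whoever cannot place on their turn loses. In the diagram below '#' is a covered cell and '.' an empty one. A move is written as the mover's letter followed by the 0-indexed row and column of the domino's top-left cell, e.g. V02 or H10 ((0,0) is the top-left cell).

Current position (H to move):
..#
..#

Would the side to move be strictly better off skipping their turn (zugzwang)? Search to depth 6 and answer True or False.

ply 1, H at ..#/..# | H00=+1→###/..#*; H10=+1→..#/###
ply 2: ###/..# is terminal -1 (V); from ..#/..# depth 6
if H skipped the turn, V would face:
~ ply 1, V at ..#/..# | V00=+1→#.#/#.#*; V01=+1→.##/.##
~ ply 2: #.#/#.# is terminal -1 (H); from ..#/..# depth 6
compare (H): move=+1 vs pass=-1

zugzwang(..#/..#, H) = False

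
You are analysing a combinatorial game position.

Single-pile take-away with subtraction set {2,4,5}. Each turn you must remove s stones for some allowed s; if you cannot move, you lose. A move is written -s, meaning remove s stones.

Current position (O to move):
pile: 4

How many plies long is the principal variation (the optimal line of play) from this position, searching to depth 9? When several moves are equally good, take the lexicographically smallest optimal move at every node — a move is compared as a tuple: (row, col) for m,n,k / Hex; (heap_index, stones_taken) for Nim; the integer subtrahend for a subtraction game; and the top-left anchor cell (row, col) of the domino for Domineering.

p1 O@[4]: -2[2]-1 -4[0]+1*
p2 X@[0] terminal -1; root [4] d9

PV length from [4]: 1 ply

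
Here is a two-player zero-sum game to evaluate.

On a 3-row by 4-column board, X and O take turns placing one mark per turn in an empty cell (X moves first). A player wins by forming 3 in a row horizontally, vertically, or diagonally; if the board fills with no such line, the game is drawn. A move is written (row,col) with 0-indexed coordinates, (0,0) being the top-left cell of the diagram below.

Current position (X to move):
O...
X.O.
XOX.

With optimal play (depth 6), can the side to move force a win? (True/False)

p1 X@[O.../X.O./XOX.]: (0,1)[OX../X.O./XOX.]-1* (0,2)[O.X./X.O./XOX.]-1 (0,3)[O..X/X.O./XOX.]-1 (1,1)[O.../XXO./XOX.]-1 (1,3)[O.../X.OX/XOX.]-1 (2,3)[O.../X.O./XOXX]-1
p2 O@[OX../X.O./XOX.]: (0,2)[OXO./X.O./XOX.]+0 (0,3)[OX.O/X.O./XOX.]+1* (1,1)[OX../XOO./XOX.]+1 (1,3)[OX../X.OO/XOX.]+1 (2,3)[OX../X.O./XOXO]+0
p3 X@[OX.O/X.O./XOX.] terminal -1; root [O.../X.O./XOX.] d6

X winning at [O.../X.O./XOX.]: False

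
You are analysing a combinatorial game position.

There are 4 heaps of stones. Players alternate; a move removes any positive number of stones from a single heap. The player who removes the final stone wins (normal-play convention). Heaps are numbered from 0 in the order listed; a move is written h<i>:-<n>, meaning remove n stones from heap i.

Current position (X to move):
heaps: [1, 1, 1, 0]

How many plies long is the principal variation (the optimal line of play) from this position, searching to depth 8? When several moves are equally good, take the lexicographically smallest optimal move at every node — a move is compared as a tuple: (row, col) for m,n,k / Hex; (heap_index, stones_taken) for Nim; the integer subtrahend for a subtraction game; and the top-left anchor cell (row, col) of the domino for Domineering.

PV length from [(1,1,1,0)]: 3 plies

p1 X@[(1,1,1,0)]: h0:-1[(0,1,1,0)]+1* h1:-1[(1,0,1,0)]+1 h2:-1[(1,1,0,0)]+1
p2 O@[(0,1,1,0)]: h1:-1[(0,0,1,0)]-1* h2:-1[(0,1,0,0)]-1
p3 X@[(0,0,1,0)]: h2:-1[(0,0,0,0)]+1*
p4 O@[(0,0,0,0)] terminal -1; root [(1,1,1,0)] d8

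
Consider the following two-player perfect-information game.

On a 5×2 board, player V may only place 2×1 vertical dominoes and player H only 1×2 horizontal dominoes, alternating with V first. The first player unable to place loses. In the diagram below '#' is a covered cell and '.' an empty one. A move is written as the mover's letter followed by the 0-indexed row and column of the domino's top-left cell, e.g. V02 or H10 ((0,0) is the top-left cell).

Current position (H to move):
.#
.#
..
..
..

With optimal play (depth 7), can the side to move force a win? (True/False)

[.#/.#/../../..] H move#1: H20:-1/.#/.#/##/../.., H30:+1/.#/.#/../##/..*, H40:-1/.#/.#/../../##
[.#/.#/../##/..] V move#2: V00:-1/##/##/../##/..*, V10:-1/.#/##/#./##/..
[##/##/../##/..] H move#3: H20:+1/##/##/##/##/..*, H40:+1/##/##/../##/##
[##/##/##/##/..] end (terminal -1, V#4); searched .#/.#/../../.. to 7

H winning at [.#/.#/../../..]: True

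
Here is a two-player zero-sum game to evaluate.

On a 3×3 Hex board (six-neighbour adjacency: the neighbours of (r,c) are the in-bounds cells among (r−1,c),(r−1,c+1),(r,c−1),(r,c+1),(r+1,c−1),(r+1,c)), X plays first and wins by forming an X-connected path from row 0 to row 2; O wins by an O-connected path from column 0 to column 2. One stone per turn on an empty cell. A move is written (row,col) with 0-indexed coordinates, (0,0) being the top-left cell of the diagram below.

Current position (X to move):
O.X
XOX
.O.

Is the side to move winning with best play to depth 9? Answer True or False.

X winning at [O.X/XOX/.O.]: True

ply 1, X at O.X/XOX/.O. | (0,1)=+1→OXX/XOX/.O.*; (2,0)=+1→O.X/XOX/XO.; (2,2)=+1→O.X/XOX/.OX
ply 2, O at OXX/XOX/.O. | (2,0)=-1→OXX/XOX/OO.*; (2,2)=-1→OXX/XOX/.OO
ply 3, X at OXX/XOX/OO. | (2,2)=+1→OXX/XOX/OOX*
ply 4: OXX/XOX/OOX is terminal -1 (O); from O.X/XOX/.O. depth 9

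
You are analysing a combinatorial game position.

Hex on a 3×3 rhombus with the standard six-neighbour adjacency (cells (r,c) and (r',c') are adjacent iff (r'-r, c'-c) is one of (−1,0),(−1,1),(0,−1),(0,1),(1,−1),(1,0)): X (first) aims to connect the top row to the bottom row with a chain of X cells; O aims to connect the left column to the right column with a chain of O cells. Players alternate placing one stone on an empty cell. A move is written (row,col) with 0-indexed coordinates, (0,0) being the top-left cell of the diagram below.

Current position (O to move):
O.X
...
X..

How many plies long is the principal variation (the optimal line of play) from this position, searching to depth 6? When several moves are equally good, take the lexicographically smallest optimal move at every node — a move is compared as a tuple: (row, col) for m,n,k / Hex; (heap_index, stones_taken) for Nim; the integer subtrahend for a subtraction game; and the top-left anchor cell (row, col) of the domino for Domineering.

PV length from [O.X/.../X..]: 6 plies

p1 O@[O.X/.../X..]: (0,1)[OOX/.../X..]-1* (1,0)[O.X/O../X..]-1 (1,1)[O.X/.O./X..]-1 (1,2)[O.X/..O/X..]-1 (2,1)[O.X/.../XO.]-1 (2,2)[O.X/.../X.O]-1
p2 X@[OOX/.../X..]: (1,0)[OOX/X../X..]+1* (1,1)[OOX/.X./X..]+1 (1,2)[OOX/..X/X..]+1 (2,1)[OOX/.../XX.]+1 (2,2)[OOX/.../X.X]+1
p3 O@[OOX/X../X..]: (1,1)[OOX/XO./X..]-1* (1,2)[OOX/X.O/X..]-1 (2,1)[OOX/X../XO.]-1 (2,2)[OOX/X../X.O]-1
p4 X@[OOX/XO./X..]: (1,2)[OOX/XOX/X..]+1* (2,1)[OOX/XO./XX.]-1 (2,2)[OOX/XO./X.X]-1
p5 O@[OOX/XOX/X..]: (2,1)[OOX/XOX/XO.]-1* (2,2)[OOX/XOX/X.O]-1
p6 X@[OOX/XOX/XO.]: (2,2)[OOX/XOX/XOX]+1*
p7 O@[OOX/XOX/XOX] terminal -1; root [O.X/.../X..] d6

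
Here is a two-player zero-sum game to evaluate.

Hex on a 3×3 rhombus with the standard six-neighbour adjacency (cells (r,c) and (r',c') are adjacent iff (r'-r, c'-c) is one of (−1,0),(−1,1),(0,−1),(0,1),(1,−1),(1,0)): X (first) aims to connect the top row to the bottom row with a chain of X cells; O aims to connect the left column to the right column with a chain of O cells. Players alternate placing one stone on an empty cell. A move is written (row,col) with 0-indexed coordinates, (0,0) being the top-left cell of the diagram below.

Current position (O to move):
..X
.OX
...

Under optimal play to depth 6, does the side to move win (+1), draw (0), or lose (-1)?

value(..X/.OX/..., O) = -1

p1 O@[..X/.OX/...]: (0,0)[O.X/.OX/...]-1* (0,1)[.OX/.OX/...]-1 (1,0)[..X/OOX/...]-1 (2,0)[..X/.OX/O..]-1 (2,1)[..X/.OX/.O.]-1 (2,2)[..X/.OX/..O]-1
p2 X@[O.X/.OX/...]: (0,1)[OXX/.OX/...]+1* (1,0)[O.X/XOX/...]+1 (2,0)[O.X/.OX/X..]+1 (2,1)[O.X/.OX/.X.]+1 (2,2)[O.X/.OX/..X]+1
p3 O@[OXX/.OX/...]: (1,0)[OXX/OOX/...]-1* (2,0)[OXX/.OX/O..]-1 (2,1)[OXX/.OX/.O.]-1 (2,2)[OXX/.OX/..O]-1
p4 X@[OXX/OOX/...]: (2,0)[OXX/OOX/X..]+1* (2,1)[OXX/OOX/.X.]+1 (2,2)[OXX/OOX/..X]+1
p5 O@[OXX/OOX/X..]: (2,1)[OXX/OOX/XO.]-1* (2,2)[OXX/OOX/X.O]-1
p6 X@[OXX/OOX/XO.]: (2,2)[OXX/OOX/XOX]+1*
p7 O@[OXX/OOX/XOX] terminal -1; root [..X/.OX/...] d6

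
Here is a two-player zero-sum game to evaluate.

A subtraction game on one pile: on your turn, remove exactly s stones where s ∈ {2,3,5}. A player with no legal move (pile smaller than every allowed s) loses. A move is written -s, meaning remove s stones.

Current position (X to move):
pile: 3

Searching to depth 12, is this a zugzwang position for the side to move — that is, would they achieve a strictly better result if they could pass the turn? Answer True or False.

zugzwang(3, X) = False

p1 X@[3]: -2[1]+1* -3[0]+1
p2 O@[1] terminal -1; root [3] d12
suppose X passes — search the same position with O to move:
pass> p1 O@[3]: -2[1]+1* -3[0]+1
pass> p2 X@[1] terminal -1; root [3] d12
for X: play +1, pass -1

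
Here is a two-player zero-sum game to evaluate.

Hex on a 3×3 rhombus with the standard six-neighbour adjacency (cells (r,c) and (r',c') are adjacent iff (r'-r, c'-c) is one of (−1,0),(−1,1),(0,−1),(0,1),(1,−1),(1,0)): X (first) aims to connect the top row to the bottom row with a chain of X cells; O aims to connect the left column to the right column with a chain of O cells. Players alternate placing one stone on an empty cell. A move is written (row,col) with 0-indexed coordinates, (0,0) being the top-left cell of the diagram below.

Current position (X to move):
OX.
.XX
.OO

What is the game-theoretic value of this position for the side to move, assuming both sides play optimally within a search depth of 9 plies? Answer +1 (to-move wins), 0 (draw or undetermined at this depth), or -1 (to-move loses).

value(OX./.XX/.OO, X) = +1

p1 X@[OX./.XX/.OO]: (0,2)[OXX/.XX/.OO]-1 (1,0)[OX./XXX/.OO]-1 (2,0)[OX./.XX/XOO]+1*
p2 O@[OX./.XX/XOO] terminal -1; root [OX./.XX/.OO] d9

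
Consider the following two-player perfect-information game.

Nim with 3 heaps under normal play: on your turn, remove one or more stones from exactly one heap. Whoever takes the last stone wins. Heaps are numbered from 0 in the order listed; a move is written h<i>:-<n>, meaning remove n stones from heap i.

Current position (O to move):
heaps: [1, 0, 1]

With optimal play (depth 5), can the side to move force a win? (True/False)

O winning at [(1,0,1)]: False

ply 1, O at (1,0,1) | h0:-1=-1→(0,0,1)*; h2:-1=-1→(1,0,0)
ply 2, X at (0,0,1) | h2:-1=+1→(0,0,0)*
ply 3: (0,0,0) is terminal -1 (O); from (1,0,1) depth 5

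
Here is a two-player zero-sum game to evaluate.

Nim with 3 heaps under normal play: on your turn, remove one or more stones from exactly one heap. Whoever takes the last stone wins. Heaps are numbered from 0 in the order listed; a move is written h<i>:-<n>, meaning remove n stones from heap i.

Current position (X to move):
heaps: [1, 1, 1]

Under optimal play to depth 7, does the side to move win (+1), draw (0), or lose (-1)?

[(1,1,1)] X move#1: h0:-1:+1/(0,1,1)*, h1:-1:+1/(1,0,1), h2:-1:+1/(1,1,0)
[(0,1,1)] O move#2: h1:-1:-1/(0,0,1)*, h2:-1:-1/(0,1,0)
[(0,0,1)] X move#3: h2:-1:+1/(0,0,0)*
[(0,0,0)] end (terminal -1, O#4); searched (1,1,1) to 7

value((1,1,1), X) = +1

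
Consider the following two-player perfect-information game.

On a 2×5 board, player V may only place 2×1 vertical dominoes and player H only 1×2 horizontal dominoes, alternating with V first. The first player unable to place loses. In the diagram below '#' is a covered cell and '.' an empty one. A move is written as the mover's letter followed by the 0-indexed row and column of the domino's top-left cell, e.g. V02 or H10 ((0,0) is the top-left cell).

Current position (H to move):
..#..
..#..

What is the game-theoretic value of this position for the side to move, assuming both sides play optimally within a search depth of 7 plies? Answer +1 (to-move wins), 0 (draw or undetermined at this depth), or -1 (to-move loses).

[..#../..#..] H move#1: H00:-1/###../..#..*, H03:-1/..###/..#.., H10:-1/..#../###.., H13:-1/..#../..###
[###../..#..] V move#2: V03:+1/####./..##.*, V04:+1/###.#/..#.#
[####./..##.] H move#3: H10:-1/####./####.*
[####./####.] V move#4: V04:+1/#####/#####*
[#####/#####] end (terminal -1, H#5); searched ..#../..#.. to 7

value(..#../..#.., H) = -1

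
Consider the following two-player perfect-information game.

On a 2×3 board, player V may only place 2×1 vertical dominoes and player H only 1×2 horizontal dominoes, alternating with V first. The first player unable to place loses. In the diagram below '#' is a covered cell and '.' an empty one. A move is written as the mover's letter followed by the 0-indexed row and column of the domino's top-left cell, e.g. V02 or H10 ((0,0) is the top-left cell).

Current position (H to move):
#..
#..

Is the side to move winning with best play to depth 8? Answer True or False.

p1 H@[#../#..]: H01[###/#..]+1* H11[#../###]+1
p2 V@[###/#..] terminal -1; root [#../#..] d8

H winning at [#../#..]: True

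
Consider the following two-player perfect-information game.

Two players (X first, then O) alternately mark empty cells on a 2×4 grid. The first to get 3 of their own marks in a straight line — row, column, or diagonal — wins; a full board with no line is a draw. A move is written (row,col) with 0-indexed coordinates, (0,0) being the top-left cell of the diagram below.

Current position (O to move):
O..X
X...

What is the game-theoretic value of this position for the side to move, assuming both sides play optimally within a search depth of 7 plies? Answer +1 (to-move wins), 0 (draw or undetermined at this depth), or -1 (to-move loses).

value(O..X/X..., O) = 0

[O..X/X...] O move#1: (0,1):+0/OO.X/X...*, (0,2):+0/O.OX/X..., (1,1):+0/O..X/XO.., (1,2):+0/O..X/X.O., (1,3):+0/O..X/X..O
[OO.X/X...] X move#2: (0,2):+0/OOXX/X...*, (1,1):-1/OO.X/XX.., (1,2):-1/OO.X/X.X., (1,3):-1/OO.X/X..X
[OOXX/X...] O move#3: (1,1):+0/OOXX/XO..*, (1,2):+0/OOXX/X.O., (1,3):+0/OOXX/X..O
[OOXX/XO..] X move#4: (1,2):+0/OOXX/XOX.*, (1,3):+0/OOXX/XO.X
[OOXX/XOX.] O move#5: (1,3):+0/OOXX/XOXO*
[OOXX/XOXO] end (terminal +0, X#6); searched O..X/X... to 7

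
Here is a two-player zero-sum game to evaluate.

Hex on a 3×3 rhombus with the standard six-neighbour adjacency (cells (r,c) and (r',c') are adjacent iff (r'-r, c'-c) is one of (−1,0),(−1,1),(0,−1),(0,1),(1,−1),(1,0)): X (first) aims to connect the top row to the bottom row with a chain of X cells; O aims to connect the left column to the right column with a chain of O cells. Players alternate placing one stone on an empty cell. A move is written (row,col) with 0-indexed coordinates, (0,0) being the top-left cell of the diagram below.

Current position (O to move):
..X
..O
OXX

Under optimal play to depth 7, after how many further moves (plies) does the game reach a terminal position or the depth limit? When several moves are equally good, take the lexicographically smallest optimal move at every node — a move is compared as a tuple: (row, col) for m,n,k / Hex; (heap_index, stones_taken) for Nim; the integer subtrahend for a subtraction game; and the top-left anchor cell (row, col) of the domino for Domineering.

ply 1, O at ..X/..O/OXX | (0,0)=-1→O.X/..O/OXX; (0,1)=-1→.OX/..O/OXX; (1,0)=-1→..X/O.O/OXX; (1,1)=+1→..X/.OO/OXX*
ply 2: ..X/.OO/OXX is terminal -1 (X); from ..X/..O/OXX depth 7

PV length from [..X/..O/OXX]: 1 ply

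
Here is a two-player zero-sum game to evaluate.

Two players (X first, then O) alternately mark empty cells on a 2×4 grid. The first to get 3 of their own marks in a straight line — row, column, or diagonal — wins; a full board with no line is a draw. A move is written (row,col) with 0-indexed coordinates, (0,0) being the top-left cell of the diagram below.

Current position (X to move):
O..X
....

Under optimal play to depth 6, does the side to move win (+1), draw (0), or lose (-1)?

value(O..X/...., X) = 0

[O..X/....] X move#1: (0,1):+0/OX.X/....*, (0,2):+0/O.XX/...., (1,0):+0/O..X/X..., (1,1):+0/O..X/.X.., (1,2):+0/O..X/..X., (1,3):+0/O..X/...X
[OX.X/....] O move#2: (0,2):+0/OXOX/....*, (1,0):-1/OX.X/O..., (1,1):-1/OX.X/.O.., (1,2):-1/OX.X/..O., (1,3):-1/OX.X/...O
[OXOX/....] X move#3: (1,0):+0/OXOX/X...*, (1,1):+0/OXOX/.X.., (1,2):+0/OXOX/..X., (1,3):+0/OXOX/...X
[OXOX/X...] O move#4: (1,1):+0/OXOX/XO..*, (1,2):+0/OXOX/X.O., (1,3):+0/OXOX/X..O
[OXOX/XO..] X move#5: (1,2):+0/OXOX/XOX.*, (1,3):+0/OXOX/XO.X
[OXOX/XOX.] O move#6: (1,3):+0/OXOX/XOXO*
[OXOX/XOXO] end (terminal +0, X#7); searched O..X/.... to 6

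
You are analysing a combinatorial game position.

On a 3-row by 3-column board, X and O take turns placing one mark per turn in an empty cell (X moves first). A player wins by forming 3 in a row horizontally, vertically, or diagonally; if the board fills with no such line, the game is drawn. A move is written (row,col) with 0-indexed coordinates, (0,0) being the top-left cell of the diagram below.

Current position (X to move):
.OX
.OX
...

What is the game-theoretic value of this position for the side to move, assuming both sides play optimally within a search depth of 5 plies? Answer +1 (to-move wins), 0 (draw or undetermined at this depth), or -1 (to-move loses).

value(.OX/.OX/..., X) = +1

[.OX/.OX/...] X move#1: (0,0):-1/XOX/.OX/..., (1,0):-1/.OX/XOX/..., (2,0):-1/.OX/.OX/X.., (2,1):+0/.OX/.OX/.X., (2,2):+1/.OX/.OX/..X*
[.OX/.OX/..X] end (terminal -1, O#2); searched .OX/.OX/... to 5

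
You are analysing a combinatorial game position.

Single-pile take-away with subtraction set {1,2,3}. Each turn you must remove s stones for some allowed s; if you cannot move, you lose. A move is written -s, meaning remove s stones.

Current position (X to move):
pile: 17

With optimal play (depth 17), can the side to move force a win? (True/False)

X winning at [17]: True

ply 1, X at 17 | -1=+1→16*; -2=-1→15; -3=-1→14
ply 2, O at 16 | -1=-1→15*; -2=-1→14; -3=-1→13
ply 3, X at 15 | -1=-1→14; -2=-1→13; -3=+1→12*
ply 4, O at 12 | -1=-1→11*; -2=-1→10; -3=-1→9
ply 5, X at 11 | -1=-1→10; -2=-1→9; -3=+1→8*
ply 6, O at 8 | -1=-1→7*; -2=-1→6; -3=-1→5
ply 7, X at 7 | -1=-1→6; -2=-1→5; -3=+1→4*
ply 8, O at 4 | -1=-1→3*; -2=-1→2; -3=-1→1
ply 9, X at 3 | -1=-1→2; -2=-1→1; -3=+1→0*
ply 10: 0 is terminal -1 (O); from 17 depth 17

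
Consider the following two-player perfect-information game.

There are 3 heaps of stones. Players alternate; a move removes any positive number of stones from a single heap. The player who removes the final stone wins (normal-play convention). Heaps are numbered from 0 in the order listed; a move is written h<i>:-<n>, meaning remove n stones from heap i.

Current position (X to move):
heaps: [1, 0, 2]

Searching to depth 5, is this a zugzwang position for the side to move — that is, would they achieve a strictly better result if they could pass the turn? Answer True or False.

zugzwang((1,0,2), X) = False

[(1,0,2)] X move#1: h0:-1:-1/(0,0,2), h2:-1:+1/(1,0,1)*, h2:-2:-1/(1,0,0)
[(1,0,1)] O move#2: h0:-1:-1/(0,0,1)*, h2:-1:-1/(1,0,0)
[(0,0,1)] X move#3: h2:-1:+1/(0,0,0)*
[(0,0,0)] end (terminal -1, O#4); searched (1,0,2) to 5
suppose X passes — search the same position with O to move:
pass> [(1,0,2)] O move#1: h0:-1:-1/(0,0,2), h2:-1:+1/(1,0,1)*, h2:-2:-1/(1,0,0)
pass> [(1,0,1)] X move#2: h0:-1:-1/(0,0,1)*, h2:-1:-1/(1,0,0)
pass> [(0,0,1)] O move#3: h2:-1:+1/(0,0,0)*
pass> [(0,0,0)] end (terminal -1, X#4); searched (1,0,2) to 5
for X: play +1, pass -1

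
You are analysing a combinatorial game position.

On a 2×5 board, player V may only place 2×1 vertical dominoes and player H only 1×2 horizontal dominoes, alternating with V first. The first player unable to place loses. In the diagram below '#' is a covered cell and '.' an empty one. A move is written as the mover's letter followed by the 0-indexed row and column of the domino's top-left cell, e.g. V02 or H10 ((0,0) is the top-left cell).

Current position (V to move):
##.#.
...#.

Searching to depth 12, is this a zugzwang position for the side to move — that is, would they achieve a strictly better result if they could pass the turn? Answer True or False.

[##.#./...#.] V move#1: V02:+1/####./..##.*, V04:-1/##.##/...##
[####./..##.] H move#2: H10:-1/####./####.*
[####./####.] V move#3: V04:+1/#####/#####*
[#####/#####] end (terminal -1, H#4); searched ##.#./...#. to 12
if V skipped the turn, H would face:
~ [##.#./...#.] H move#1: H10:-1/##.#./##.#.*, H11:-1/##.#./.###.
~ [##.#./##.#.] V move#2: V02:+1/####./####.*, V04:+1/##.##/##.##
~ [####./####.] end (terminal -1, H#3); searched ##.#./...#. to 12
compare (V): move=+1 vs pass=+1

zugzwang(##.#./...#., V) = False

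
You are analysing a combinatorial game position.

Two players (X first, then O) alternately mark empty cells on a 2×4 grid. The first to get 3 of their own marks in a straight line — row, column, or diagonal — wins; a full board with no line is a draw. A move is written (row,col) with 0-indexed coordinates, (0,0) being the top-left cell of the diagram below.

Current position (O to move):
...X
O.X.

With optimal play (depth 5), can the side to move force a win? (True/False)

p1 O@[...X/O.X.]: (0,0)[O..X/O.X.]+0* (0,1)[.O.X/O.X.]+0 (0,2)[..OX/O.X.]+0 (1,1)[...X/OOX.]+0 (1,3)[...X/O.XO]+0
p2 X@[O..X/O.X.]: (0,1)[OX.X/O.X.]+0* (0,2)[O.XX/O.X.]+0 (1,1)[O..X/OXX.]+0 (1,3)[O..X/O.XX]+0
p3 O@[OX.X/O.X.]: (0,2)[OXOX/O.X.]+0* (1,1)[OX.X/OOX.]-1 (1,3)[OX.X/O.XO]-1
p4 X@[OXOX/O.X.]: (1,1)[OXOX/OXX.]+0* (1,3)[OXOX/O.XX]+0
p5 O@[OXOX/OXX.]: (1,3)[OXOX/OXXO]+0*
p6 X@[OXOX/OXXO] terminal +0; root [...X/O.X.] d5

O winning at [...X/O.X.]: False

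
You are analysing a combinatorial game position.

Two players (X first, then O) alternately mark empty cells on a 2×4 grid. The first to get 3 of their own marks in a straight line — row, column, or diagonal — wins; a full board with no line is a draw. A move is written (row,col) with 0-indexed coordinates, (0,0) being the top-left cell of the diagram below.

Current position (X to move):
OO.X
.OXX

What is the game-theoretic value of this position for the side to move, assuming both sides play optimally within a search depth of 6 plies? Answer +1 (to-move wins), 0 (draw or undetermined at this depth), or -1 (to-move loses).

value(OO.X/.OXX, X) = 0

ply 1, X at OO.X/.OXX | (0,2)=+0→OOXX/.OXX*; (1,0)=-1→OO.X/XOXX
ply 2, O at OOXX/.OXX | (1,0)=+0→OOXX/OOXX*
ply 3: OOXX/OOXX is terminal +0 (X); from OO.X/.OXX depth 6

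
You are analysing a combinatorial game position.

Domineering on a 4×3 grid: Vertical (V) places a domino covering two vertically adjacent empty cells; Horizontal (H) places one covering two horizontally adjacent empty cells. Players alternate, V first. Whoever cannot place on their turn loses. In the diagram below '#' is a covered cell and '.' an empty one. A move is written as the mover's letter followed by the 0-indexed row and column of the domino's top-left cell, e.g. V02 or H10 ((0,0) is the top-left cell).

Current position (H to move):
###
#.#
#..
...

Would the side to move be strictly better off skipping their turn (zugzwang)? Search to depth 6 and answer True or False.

p1 H@[###/#.#/#../...]: H21[###/#.#/###/...]+1* H30[###/#.#/#../##.]-1 H31[###/#.#/#../.##]-1
p2 V@[###/#.#/###/...] terminal -1; root [###/#.#/#../...] d6
pass branch (V moves first from the same position):
  | p1 V@[###/#.#/#../...]: V11[###/###/##./...]-1 V21[###/#.#/##./.#.]+1* V22[###/#.#/#.#/..#]+1
  | p2 H@[###/#.#/##./.#.] terminal -1; root [###/#.#/#../...] d6
H moving scores +1; H passing scores -1

zugzwang(###/#.#/#../..., H) = False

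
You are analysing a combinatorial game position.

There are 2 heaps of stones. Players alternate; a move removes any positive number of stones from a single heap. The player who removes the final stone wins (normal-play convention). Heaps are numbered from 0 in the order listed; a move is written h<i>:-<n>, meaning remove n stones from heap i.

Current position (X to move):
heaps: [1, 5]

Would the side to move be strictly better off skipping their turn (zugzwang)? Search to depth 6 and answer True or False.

zugzwang((1,5), X) = False

ply 1, X at (1,5) | h0:-1=-1→(0,5); h1:-1=-1→(1,4); h1:-2=-1→(1,3); h1:-3=-1→(1,2); h1:-4=+1→(1,1)*; h1:-5=-1→(1,0)
ply 2, O at (1,1) | h0:-1=-1→(0,1)*; h1:-1=-1→(1,0)
ply 3, X at (0,1) | h1:-1=+1→(0,0)*
ply 4: (0,0) is terminal -1 (O); from (1,5) depth 6
if X skipped the turn, O would face:
~ ply 1, O at (1,5) | h0:-1=-1→(0,5); h1:-1=-1→(1,4); h1:-2=-1→(1,3); h1:-3=-1→(1,2); h1:-4=+1→(1,1)*; h1:-5=-1→(1,0)
~ ply 2, X at (1,1) | h0:-1=-1→(0,1)*; h1:-1=-1→(1,0)
~ ply 3, O at (0,1) | h1:-1=+1→(0,0)*
~ ply 4: (0,0) is terminal -1 (X); from (1,5) depth 6
compare (X): move=+1 vs pass=-1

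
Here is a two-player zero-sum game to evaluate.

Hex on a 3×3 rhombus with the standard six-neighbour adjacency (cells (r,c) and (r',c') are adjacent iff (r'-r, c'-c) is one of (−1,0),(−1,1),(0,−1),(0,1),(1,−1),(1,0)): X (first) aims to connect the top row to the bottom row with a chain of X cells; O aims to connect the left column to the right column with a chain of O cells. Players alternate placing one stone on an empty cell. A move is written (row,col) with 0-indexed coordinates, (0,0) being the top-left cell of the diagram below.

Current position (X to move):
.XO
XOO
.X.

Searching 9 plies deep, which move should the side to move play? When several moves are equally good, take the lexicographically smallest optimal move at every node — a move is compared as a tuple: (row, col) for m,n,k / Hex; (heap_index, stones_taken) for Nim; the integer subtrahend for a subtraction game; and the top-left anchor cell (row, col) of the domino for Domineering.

X's best at [.XO/XOO/.X.]: (2,0)

p1 X@[.XO/XOO/.X.]: (0,0)[XXO/XOO/.X.]-1 (2,0)[.XO/XOO/XX.]+1* (2,2)[.XO/XOO/.XX]-1
p2 O@[.XO/XOO/XX.] terminal -1; root [.XO/XOO/.X.] d9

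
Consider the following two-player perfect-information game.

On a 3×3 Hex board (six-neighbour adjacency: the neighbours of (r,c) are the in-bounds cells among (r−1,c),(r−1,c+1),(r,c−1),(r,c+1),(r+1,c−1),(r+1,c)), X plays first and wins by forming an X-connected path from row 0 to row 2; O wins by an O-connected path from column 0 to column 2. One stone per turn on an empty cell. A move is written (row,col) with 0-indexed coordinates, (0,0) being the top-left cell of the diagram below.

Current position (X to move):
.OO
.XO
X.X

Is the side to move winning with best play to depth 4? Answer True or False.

X winning at [.OO/.XO/X.X]: False

[.OO/.XO/X.X] X move#1: (0,0):-1/XOO/.XO/X.X*, (1,0):-1/.OO/XXO/X.X, (2,1):-1/.OO/.XO/XXX
[XOO/.XO/X.X] O move#2: (1,0):+1/XOO/OXO/X.X*, (2,1):-1/XOO/.XO/XOX
[XOO/OXO/X.X] end (terminal -1, X#3); searched .OO/.XO/X.X to 4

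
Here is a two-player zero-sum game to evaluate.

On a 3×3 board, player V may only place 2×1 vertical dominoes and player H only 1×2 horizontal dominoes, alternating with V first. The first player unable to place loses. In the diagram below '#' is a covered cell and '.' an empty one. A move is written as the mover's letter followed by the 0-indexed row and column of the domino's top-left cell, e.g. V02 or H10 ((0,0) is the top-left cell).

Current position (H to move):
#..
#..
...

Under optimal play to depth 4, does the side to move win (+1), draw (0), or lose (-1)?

p1 H@[#../#../...]: H01[###/#../...]-1 H11[#../###/...]+1* H20[#../#../##.]-1 H21[#../#../.##]-1
p2 V@[#../###/...] terminal -1; root [#../#../...] d4

value(#../#../..., H) = +1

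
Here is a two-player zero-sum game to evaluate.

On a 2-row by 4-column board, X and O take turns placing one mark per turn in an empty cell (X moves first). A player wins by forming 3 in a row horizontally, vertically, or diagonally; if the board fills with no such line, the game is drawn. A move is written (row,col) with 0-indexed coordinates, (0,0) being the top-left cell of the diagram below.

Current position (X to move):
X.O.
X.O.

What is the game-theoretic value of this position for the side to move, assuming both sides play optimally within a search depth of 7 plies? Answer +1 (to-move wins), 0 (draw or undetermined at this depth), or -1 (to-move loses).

value(X.O./X.O., X) = 0

ply 1, X at X.O./X.O. | (0,1)=+0→XXO./X.O.*; (0,3)=+0→X.OX/X.O.; (1,1)=+0→X.O./XXO.; (1,3)=+0→X.O./X.OX
ply 2, O at XXO./X.O. | (0,3)=+0→XXOO/X.O.*; (1,1)=+0→XXO./XOO.; (1,3)=+0→XXO./X.OO
ply 3, X at XXOO/X.O. | (1,1)=+0→XXOO/XXO.*; (1,3)=+0→XXOO/X.OX
ply 4, O at XXOO/XXO. | (1,3)=+0→XXOO/XXOO*
ply 5: XXOO/XXOO is terminal +0 (X); from X.O./X.O. depth 7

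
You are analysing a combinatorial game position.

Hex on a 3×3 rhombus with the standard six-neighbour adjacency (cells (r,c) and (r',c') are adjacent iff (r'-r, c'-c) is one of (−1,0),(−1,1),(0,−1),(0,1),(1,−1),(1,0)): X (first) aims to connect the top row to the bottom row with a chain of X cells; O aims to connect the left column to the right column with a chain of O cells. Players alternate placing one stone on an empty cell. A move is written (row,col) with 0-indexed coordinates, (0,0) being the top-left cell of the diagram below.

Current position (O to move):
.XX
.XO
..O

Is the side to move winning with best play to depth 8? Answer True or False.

p1 O@[.XX/.XO/..O]: (0,0)[OXX/.XO/..O]-1* (1,0)[.XX/OXO/..O]-1 (2,0)[.XX/.XO/O.O]-1 (2,1)[.XX/.XO/.OO]-1
p2 X@[OXX/.XO/..O]: (1,0)[OXX/XXO/..O]+1* (2,0)[OXX/.XO/X.O]+1 (2,1)[OXX/.XO/.XO]+1
p3 O@[OXX/XXO/..O]: (2,0)[OXX/XXO/O.O]-1* (2,1)[OXX/XXO/.OO]-1
p4 X@[OXX/XXO/O.O]: (2,1)[OXX/XXO/OXO]+1*
p5 O@[OXX/XXO/OXO] terminal -1; root [.XX/.XO/..O] d8

O winning at [.XX/.XO/..O]: False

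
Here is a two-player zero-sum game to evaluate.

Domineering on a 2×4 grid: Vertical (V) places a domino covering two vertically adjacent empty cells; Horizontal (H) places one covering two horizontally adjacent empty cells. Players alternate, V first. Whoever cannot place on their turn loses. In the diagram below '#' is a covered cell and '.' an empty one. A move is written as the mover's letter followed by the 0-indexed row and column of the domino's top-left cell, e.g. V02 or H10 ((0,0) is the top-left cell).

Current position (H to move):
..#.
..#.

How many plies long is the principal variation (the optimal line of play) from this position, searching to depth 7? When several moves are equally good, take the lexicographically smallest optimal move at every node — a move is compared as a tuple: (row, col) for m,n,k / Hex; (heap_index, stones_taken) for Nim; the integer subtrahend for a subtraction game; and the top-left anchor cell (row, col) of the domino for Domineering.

[..#./..#.] H move#1: H00:+1/###./..#.*, H10:+1/..#./###.
[###./..#.] V move#2: V03:-1/####/..##*
[####/..##] H move#3: H10:+1/####/####*
[####/####] end (terminal -1, V#4); searched ..#./..#. to 7

PV length from [..#./..#.]: 3 plies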